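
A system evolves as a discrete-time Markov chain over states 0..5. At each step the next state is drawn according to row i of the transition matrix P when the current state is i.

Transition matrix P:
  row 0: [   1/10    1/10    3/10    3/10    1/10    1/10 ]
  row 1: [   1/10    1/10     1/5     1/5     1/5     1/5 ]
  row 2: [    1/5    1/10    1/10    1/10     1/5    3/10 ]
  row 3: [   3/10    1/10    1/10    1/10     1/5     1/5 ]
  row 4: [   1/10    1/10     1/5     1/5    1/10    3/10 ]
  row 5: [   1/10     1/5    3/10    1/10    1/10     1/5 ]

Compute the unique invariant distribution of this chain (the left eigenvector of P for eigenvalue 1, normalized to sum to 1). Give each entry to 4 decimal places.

π = [0.1516, 0.1220, 0.2013, 0.1573, 0.1481, 0.2198]

Balance equations π_j = Σ_i π_i·P[i][j]:
  π_0 = 1/10·π_0 + 1/10·π_1 + 1/5·π_2 + 3/10·π_3 + 1/10·π_4 + 1/10·π_5
  π_1 = 1/10·π_0 + 1/10·π_1 + 1/10·π_2 + 1/10·π_3 + 1/10·π_4 + 1/5·π_5
  π_2 = 3/10·π_0 + 1/5·π_1 + 1/10·π_2 + 1/10·π_3 + 1/5·π_4 + 3/10·π_5
  π_3 = 3/10·π_0 + 1/5·π_1 + 1/10·π_2 + 1/10·π_3 + 1/5·π_4 + 1/10·π_5
  π_4 = 1/10·π_0 + 1/5·π_1 + 1/5·π_2 + 1/5·π_3 + 1/10·π_4 + 1/10·π_5
  normalize: π_0 + π_1 + π_2 + π_3 + π_4 + π_5 = 1
Solving the linear system gives exactly π = [9736/64225, 7834/64225, 12927/64225, 10104/64225, 9509/64225, 2823/12845].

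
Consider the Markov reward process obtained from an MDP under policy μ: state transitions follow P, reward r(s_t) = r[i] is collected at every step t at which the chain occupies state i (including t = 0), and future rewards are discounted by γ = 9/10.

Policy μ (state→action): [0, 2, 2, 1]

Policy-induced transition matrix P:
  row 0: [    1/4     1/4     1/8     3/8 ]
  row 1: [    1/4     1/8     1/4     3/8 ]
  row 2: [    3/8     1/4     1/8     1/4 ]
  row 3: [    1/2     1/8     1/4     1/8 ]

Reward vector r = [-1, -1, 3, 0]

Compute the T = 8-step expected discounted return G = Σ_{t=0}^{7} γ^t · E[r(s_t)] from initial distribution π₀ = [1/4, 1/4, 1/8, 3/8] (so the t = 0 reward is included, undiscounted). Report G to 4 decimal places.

t=0: π = [0.2500, 0.2500, 0.1250, 0.3750], E[r] = -0.1250, γ^t·E[r] = -0.125000, running G = -0.125000
t=1: π = [0.3594, 0.1719, 0.2031, 0.2656], E[r] = 0.0781, γ^t·E[r] = 0.070313, running G = -0.054688
t=2: π = [0.3418, 0.1953, 0.1797, 0.2832], E[r] = 0.0020, γ^t·E[r] = 0.001582, running G = -0.053105
t=3: π = [0.3433, 0.1902, 0.1848, 0.2817], E[r] = 0.0210, γ^t·E[r] = 0.015306, running G = -0.037799
t=4: π = [0.3435, 0.1910, 0.1840, 0.2815], E[r] = 0.0174, γ^t·E[r] = 0.011433, running G = -0.026366
t=5: π = [0.3434, 0.1909, 0.1841, 0.2816], E[r] = 0.0179, γ^t·E[r] = 0.010553, running G = -0.015813
t=6: π = [0.3434, 0.1909, 0.1841, 0.2816], E[r] = 0.0179, γ^t·E[r] = 0.009498, running G = -0.006315
t=7: π = [0.3434, 0.1909, 0.1841, 0.2816], E[r] = 0.0179, γ^t·E[r] = 0.008538, running G = 0.002223

G = 0.0022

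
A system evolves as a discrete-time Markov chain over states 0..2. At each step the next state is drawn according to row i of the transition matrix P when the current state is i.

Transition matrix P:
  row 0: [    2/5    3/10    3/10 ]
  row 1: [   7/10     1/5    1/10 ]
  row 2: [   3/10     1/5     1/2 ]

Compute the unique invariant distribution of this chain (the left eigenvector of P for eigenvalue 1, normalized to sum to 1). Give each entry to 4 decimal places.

Balance equations π_j = Σ_i π_i·P[i][j]:
  π_0 = 2/5·π_0 + 7/10·π_1 + 3/10·π_2
  π_1 = 3/10·π_0 + 1/5·π_1 + 1/5·π_2
  normalize: π_0 + π_1 + π_2 = 1
Solving the linear system gives exactly π = [19/43, 21/86, 27/86].

π = [0.4419, 0.2442, 0.3140]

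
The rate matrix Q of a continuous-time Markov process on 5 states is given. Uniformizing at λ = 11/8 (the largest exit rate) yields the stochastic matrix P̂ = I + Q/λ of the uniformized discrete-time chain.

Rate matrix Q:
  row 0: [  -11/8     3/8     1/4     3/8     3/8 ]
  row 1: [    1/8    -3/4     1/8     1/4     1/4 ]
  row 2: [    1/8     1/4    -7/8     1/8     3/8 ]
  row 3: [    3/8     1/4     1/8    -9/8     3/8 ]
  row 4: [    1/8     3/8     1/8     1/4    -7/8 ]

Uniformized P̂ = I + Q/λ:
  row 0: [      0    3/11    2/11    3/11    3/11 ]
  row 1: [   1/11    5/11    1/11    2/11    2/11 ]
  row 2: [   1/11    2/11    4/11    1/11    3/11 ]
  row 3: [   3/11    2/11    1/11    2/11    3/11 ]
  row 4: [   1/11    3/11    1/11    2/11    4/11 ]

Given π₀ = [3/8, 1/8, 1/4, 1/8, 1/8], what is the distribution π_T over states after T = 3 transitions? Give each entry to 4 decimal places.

π = [0.1113, 0.2953, 0.1428, 0.1789, 0.2717]

t=0: π = [0.3750, 0.1250, 0.2500, 0.1250, 0.1250]
t=1: π = [0.0795, 0.2614, 0.1932, 0.1932, 0.2727]
t=2: π = [0.1188, 0.2851, 0.1508, 0.1715, 0.2738]
t=3: π = [0.1113, 0.2953, 0.1428, 0.1789, 0.2717]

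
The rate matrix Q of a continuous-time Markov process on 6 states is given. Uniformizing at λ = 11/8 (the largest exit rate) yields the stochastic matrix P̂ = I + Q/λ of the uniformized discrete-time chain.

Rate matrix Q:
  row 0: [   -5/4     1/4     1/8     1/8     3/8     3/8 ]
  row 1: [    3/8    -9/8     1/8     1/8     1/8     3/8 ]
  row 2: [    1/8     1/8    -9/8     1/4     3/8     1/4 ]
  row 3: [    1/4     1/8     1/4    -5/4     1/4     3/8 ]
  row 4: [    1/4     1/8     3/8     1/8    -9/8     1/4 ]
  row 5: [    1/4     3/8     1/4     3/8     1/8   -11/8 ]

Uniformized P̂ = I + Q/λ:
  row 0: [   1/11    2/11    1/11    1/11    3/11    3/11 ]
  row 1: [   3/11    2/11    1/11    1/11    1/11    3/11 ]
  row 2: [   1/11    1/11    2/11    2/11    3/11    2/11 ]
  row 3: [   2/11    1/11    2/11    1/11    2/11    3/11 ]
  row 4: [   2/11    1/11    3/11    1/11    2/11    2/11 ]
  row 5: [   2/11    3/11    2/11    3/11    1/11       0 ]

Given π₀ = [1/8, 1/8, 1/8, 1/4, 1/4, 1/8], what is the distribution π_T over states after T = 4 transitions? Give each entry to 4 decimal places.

t=0: π = [0.1250, 0.1250, 0.1250, 0.2500, 0.2500, 0.1250]
t=1: π = [0.1705, 0.1364, 0.1818, 0.1250, 0.1818, 0.2045]
t=2: π = [0.1622, 0.1560, 0.1705, 0.1446, 0.1829, 0.1839]
t=3: π = [0.1658, 0.1533, 0.1695, 0.1398, 0.1812, 0.1905]
t=4: π = [0.1653, 0.1545, 0.1693, 0.1409, 0.1810, 0.1889]

π = [0.1653, 0.1545, 0.1693, 0.1409, 0.1810, 0.1889]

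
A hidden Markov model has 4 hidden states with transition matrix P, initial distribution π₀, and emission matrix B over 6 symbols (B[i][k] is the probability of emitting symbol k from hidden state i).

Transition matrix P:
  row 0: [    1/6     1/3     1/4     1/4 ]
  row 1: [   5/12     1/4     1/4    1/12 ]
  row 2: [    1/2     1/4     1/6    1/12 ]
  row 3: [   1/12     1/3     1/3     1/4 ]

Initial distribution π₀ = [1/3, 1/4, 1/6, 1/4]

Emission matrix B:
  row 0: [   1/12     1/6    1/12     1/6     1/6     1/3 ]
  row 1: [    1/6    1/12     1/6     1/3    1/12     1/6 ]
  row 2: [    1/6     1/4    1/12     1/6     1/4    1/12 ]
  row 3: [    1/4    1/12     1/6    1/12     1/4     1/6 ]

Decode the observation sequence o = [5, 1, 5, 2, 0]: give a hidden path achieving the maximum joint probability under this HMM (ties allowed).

t=0: δ = [1.111e-01, 4.167e-02, 1.389e-02, 4.167e-02]  (obs o_0=5)
t=1: δ = [3.086e-03, 3.086e-03, 6.944e-03, 2.315e-03]  ψ = [0, 0, 0, 0]  (obs o_1=1)
t=2: δ = [1.157e-03, 2.894e-04, 9.645e-05, 1.286e-04]  ψ = [2, 2, 2, 0]  (obs o_2=5)
t=3: δ = [1.608e-05, 6.430e-05, 2.411e-05, 4.823e-05]  ψ = [0, 0, 0, 0]  (obs o_3=2)
t=4: δ = [2.233e-06, 2.679e-06, 2.679e-06, 3.014e-06]  ψ = [1, 1, 1, 3]  (obs o_4=0)
backtrack: best end state = 3; path = [0, 2, 0, 3, 3]

path = [0, 2, 0, 3, 3]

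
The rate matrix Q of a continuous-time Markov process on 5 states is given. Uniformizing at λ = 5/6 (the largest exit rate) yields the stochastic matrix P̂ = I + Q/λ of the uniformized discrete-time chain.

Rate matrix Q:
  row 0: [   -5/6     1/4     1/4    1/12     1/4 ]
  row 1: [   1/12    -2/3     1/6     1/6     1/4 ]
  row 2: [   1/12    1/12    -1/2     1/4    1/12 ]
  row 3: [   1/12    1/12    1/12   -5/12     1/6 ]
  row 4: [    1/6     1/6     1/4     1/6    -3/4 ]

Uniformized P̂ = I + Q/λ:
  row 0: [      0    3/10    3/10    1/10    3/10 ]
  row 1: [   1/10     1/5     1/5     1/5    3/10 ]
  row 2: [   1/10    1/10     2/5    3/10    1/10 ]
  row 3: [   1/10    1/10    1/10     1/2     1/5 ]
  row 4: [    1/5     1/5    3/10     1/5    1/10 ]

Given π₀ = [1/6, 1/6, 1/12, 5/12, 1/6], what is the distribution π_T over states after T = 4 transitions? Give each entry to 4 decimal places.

t=0: π = [0.1667, 0.1667, 0.0833, 0.4167, 0.1667]
t=1: π = [0.1000, 0.1667, 0.2083, 0.3167, 0.2083]
t=2: π = [0.1108, 0.1575, 0.2408, 0.3058, 0.1850]
t=3: π = [0.1074, 0.1564, 0.2472, 0.3048, 0.1843]
t=4: π = [0.1077, 0.1556, 0.2481, 0.3054, 0.1832]

π = [0.1077, 0.1556, 0.2481, 0.3054, 0.1832]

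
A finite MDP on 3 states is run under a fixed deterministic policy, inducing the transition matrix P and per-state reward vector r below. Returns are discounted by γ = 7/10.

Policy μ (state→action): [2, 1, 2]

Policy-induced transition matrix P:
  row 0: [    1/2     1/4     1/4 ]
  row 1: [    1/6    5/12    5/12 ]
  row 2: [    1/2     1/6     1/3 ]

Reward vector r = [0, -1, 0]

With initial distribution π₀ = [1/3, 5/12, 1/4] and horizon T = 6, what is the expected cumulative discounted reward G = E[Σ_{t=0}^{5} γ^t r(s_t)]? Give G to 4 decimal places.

G = -0.9599

t=0: π = [0.3333, 0.4167, 0.2500], E[r] = -0.4167, γ^t·E[r] = -0.416667, running G = -0.416667
t=1: π = [0.3611, 0.2986, 0.3403], E[r] = -0.2986, γ^t·E[r] = -0.209028, running G = -0.625694
t=2: π = [0.4005, 0.2714, 0.3281], E[r] = -0.2714, γ^t·E[r] = -0.132992, running G = -0.758686
t=3: π = [0.4095, 0.2679, 0.3226], E[r] = -0.2679, γ^t·E[r] = -0.091887, running G = -0.850573
t=4: π = [0.4107, 0.2678, 0.3215], E[r] = -0.2678, γ^t·E[r] = -0.064291, running G = -0.914864
t=5: π = [0.4107, 0.2678, 0.3214], E[r] = -0.2678, γ^t·E[r] = -0.045015, running G = -0.959879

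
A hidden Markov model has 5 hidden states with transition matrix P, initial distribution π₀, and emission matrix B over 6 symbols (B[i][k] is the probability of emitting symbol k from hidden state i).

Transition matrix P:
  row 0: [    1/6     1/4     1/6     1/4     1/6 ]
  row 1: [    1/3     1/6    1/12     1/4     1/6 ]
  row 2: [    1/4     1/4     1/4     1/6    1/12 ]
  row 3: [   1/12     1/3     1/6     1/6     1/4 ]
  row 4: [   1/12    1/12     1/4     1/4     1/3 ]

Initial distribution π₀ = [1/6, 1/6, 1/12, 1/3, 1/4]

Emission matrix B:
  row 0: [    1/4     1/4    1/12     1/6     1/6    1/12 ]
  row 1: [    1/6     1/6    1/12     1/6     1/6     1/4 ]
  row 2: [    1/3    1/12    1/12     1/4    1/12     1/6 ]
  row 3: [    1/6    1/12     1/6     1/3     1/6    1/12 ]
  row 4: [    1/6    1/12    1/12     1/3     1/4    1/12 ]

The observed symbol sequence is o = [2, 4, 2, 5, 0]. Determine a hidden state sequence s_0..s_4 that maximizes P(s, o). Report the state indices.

t=0: δ = [1.389e-02, 1.389e-02, 6.944e-03, 5.556e-02, 2.083e-02]  (obs o_0=2)
t=1: δ = [7.716e-04, 3.086e-03, 7.716e-04, 1.543e-03, 3.472e-03]  ψ = [1, 3, 3, 3, 3]  (obs o_1=4)
t=2: δ = [8.573e-05, 4.287e-05, 7.234e-05, 1.447e-04, 9.645e-05]  ψ = [1, 1, 4, 4, 4]  (obs o_2=2)
t=3: δ = [1.507e-06, 1.206e-05, 4.019e-06, 2.009e-06, 3.014e-06]  ψ = [2, 3, 3, 3, 3]  (obs o_3=5)
t=4: δ = [1.005e-06, 3.349e-07, 3.349e-07, 5.023e-07, 3.349e-07]  ψ = [1, 1, 1, 1, 1]  (obs o_4=0)
backtrack: best end state = 0; path = [3, 4, 3, 1, 0]

path = [3, 4, 3, 1, 0]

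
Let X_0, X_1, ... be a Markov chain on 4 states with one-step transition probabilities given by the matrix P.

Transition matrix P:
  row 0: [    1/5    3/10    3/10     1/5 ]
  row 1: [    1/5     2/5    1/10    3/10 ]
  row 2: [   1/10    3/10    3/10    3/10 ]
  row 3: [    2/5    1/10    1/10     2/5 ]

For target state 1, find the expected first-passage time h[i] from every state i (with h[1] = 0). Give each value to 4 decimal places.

First-step conditioning: h[1] = 0; for i ≠ 1, h[i] = 1 + Σ_k P[i][k]·h[k].
  h[0] = 1 + 1/5·h[0] + 3/10·h[2] + 1/5·h[3]
  h[2] = 1 + 1/10·h[0] + 3/10·h[2] + 3/10·h[3]
  h[3] = 1 + 2/5·h[0] + 1/10·h[2] + 2/5·h[3]
Solving the 3×3 linear system over states ≠ 1 gives exactly h = [41/10, 0, 21/5, 51/10] (h[1] = 0 is the target).

h = [4.1000, 0.0000, 4.2000, 5.1000]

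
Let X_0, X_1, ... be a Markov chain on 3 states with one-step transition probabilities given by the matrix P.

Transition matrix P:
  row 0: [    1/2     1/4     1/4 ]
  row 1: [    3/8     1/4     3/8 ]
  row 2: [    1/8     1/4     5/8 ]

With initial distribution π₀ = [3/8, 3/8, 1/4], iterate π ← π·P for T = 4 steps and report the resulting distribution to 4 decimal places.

t=0: π = [0.3750, 0.3750, 0.2500]
t=1: π = [0.3594, 0.2500, 0.3906]
t=2: π = [0.3223, 0.2500, 0.4277]
t=3: π = [0.3083, 0.2500, 0.4417]
t=4: π = [0.3031, 0.2500, 0.4469]

π = [0.3031, 0.2500, 0.4469]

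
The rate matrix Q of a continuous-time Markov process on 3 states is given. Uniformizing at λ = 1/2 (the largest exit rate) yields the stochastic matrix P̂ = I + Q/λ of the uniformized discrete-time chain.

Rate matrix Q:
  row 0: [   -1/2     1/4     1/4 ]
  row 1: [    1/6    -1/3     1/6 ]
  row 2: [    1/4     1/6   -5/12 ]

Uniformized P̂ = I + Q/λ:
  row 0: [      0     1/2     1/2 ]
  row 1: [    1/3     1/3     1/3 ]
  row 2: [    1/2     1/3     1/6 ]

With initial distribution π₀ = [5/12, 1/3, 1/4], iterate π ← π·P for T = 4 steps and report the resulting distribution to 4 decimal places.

π = [0.2955, 0.3801, 0.3245]

t=0: π = [0.4167, 0.3333, 0.2500]
t=1: π = [0.2361, 0.4028, 0.3611]
t=2: π = [0.3148, 0.3727, 0.3125]
t=3: π = [0.2805, 0.3858, 0.3337]
t=4: π = [0.2955, 0.3801, 0.3245]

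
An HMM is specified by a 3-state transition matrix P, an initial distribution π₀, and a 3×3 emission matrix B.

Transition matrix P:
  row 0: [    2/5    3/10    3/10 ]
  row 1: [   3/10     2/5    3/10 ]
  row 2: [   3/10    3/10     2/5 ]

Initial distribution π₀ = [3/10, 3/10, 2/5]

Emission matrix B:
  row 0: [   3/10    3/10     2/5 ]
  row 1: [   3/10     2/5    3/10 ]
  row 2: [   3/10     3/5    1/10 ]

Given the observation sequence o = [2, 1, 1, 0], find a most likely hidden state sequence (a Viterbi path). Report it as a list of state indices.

t=0: δ = [1.200e-01, 9.000e-02, 4.000e-02]  (obs o_0=2)
t=1: δ = [1.440e-02, 1.440e-02, 2.160e-02]  ψ = [0, 0, 0]  (obs o_1=1)
t=2: δ = [1.944e-03, 2.592e-03, 5.184e-03]  ψ = [2, 2, 2]  (obs o_2=1)
t=3: δ = [4.666e-04, 4.666e-04, 6.221e-04]  ψ = [2, 2, 2]  (obs o_3=0)
backtrack: best end state = 2; path = [0, 2, 2, 2]

path = [0, 2, 2, 2]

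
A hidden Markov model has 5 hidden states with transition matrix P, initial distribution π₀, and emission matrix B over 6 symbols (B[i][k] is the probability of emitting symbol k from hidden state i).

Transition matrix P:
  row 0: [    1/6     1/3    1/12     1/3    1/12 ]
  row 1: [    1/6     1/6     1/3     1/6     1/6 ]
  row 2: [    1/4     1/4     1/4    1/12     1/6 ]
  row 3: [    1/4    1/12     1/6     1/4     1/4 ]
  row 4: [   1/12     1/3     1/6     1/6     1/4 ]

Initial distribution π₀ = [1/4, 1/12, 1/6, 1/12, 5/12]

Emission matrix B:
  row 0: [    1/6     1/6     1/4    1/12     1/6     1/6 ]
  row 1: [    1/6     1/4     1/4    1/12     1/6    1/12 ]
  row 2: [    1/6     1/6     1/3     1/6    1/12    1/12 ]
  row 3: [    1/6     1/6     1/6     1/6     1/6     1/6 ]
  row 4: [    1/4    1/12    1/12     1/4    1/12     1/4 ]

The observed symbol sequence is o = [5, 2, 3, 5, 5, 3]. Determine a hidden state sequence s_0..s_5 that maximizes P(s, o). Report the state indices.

t=0: δ = [4.167e-02, 6.944e-03, 1.389e-02, 1.389e-02, 1.042e-01]  (obs o_0=5)
t=1: δ = [2.170e-03, 8.681e-03, 5.787e-03, 2.894e-03, 2.170e-03]  ψ = [4, 4, 4, 4, 4]  (obs o_1=2)
t=2: δ = [1.206e-04, 1.206e-04, 4.823e-04, 2.411e-04, 3.617e-04]  ψ = [1, 1, 1, 1, 1]  (obs o_2=3)
t=3: δ = [2.009e-05, 1.005e-05, 1.005e-05, 1.005e-05, 2.261e-05]  ψ = [2, 2, 2, 3, 4]  (obs o_3=5)
t=4: δ = [5.582e-07, 6.279e-07, 3.140e-07, 1.116e-06, 1.413e-06]  ψ = [0, 4, 4, 0, 4]  (obs o_4=5)
t=5: δ = [2.326e-08, 3.925e-08, 3.925e-08, 4.651e-08, 8.830e-08]  ψ = [3, 4, 4, 3, 4]  (obs o_5=3)
backtrack: best end state = 4; path = [4, 1, 4, 4, 4, 4]

path = [4, 1, 4, 4, 4, 4]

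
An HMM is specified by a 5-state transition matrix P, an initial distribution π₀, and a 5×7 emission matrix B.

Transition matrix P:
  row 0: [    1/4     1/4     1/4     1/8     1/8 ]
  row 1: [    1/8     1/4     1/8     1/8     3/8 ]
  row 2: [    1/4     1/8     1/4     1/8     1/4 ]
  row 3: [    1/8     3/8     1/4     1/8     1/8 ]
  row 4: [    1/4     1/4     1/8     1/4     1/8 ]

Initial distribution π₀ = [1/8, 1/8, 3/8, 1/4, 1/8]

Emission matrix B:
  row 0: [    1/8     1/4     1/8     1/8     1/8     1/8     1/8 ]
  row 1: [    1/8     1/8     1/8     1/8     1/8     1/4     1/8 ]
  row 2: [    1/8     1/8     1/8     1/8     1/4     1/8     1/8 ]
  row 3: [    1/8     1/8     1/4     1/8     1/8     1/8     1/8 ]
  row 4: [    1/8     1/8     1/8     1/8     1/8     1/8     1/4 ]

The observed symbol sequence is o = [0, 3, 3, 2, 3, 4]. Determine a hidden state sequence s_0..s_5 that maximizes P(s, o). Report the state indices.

path = [3, 1, 4, 3, 1, 4]

t=0: δ = [1.562e-02, 1.562e-02, 4.688e-02, 3.125e-02, 1.562e-02]  (obs o_0=0)
t=1: δ = [1.465e-03, 1.465e-03, 1.465e-03, 7.324e-04, 1.465e-03]  ψ = [2, 3, 2, 2, 2]  (obs o_1=3)
t=2: δ = [4.578e-05, 4.578e-05, 4.578e-05, 4.578e-05, 6.866e-05]  ψ = [0, 0, 0, 4, 1]  (obs o_2=3)
t=3: δ = [2.146e-06, 2.146e-06, 1.431e-06, 4.292e-06, 2.146e-06]  ψ = [4, 3, 0, 4, 1]  (obs o_3=2)
t=4: δ = [6.706e-08, 2.012e-07, 1.341e-07, 6.706e-08, 1.006e-07]  ψ = [0, 3, 3, 3, 1]  (obs o_4=3)
t=5: δ = [4.191e-09, 6.286e-09, 8.382e-09, 3.143e-09, 9.430e-09]  ψ = [2, 1, 2, 1, 1]  (obs o_5=4)
backtrack: best end state = 4; path = [3, 1, 4, 3, 1, 4]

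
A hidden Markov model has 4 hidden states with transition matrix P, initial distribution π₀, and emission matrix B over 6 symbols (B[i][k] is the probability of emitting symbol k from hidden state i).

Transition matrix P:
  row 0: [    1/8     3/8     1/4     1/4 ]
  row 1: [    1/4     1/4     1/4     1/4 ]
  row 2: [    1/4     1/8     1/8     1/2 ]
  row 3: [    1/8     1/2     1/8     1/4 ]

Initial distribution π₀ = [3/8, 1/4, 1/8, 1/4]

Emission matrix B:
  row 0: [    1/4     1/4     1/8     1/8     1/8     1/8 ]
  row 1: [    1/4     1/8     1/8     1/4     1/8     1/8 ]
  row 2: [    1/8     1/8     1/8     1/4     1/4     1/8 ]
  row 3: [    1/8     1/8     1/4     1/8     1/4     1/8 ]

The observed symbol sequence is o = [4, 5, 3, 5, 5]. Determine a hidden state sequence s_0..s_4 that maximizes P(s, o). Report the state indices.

path = [3, 1, 2, 3, 1]

t=0: δ = [4.688e-02, 3.125e-02, 3.125e-02, 6.250e-02]  (obs o_0=4)
t=1: δ = [9.766e-04, 3.906e-03, 1.465e-03, 1.953e-03]  ψ = [1, 3, 0, 2]  (obs o_1=5)
t=2: δ = [1.221e-04, 2.441e-04, 2.441e-04, 1.221e-04]  ψ = [1, 1, 1, 1]  (obs o_2=3)
t=3: δ = [7.629e-06, 7.629e-06, 7.629e-06, 1.526e-05]  ψ = [1, 1, 1, 2]  (obs o_3=5)
t=4: δ = [2.384e-07, 9.537e-07, 2.384e-07, 4.768e-07]  ψ = [1, 3, 0, 2]  (obs o_4=5)
backtrack: best end state = 1; path = [3, 1, 2, 3, 1]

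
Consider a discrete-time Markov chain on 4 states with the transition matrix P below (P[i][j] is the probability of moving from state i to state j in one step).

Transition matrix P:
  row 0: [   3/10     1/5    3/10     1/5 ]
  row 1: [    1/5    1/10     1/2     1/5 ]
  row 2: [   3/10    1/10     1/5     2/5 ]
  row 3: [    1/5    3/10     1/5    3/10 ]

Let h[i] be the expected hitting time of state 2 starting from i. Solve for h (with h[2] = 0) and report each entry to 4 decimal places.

h = [3.1429, 2.5714, 0.0000, 3.4286]

First-step conditioning: h[2] = 0; for i ≠ 2, h[i] = 1 + Σ_k P[i][k]·h[k].
  h[0] = 1 + 3/10·h[0] + 1/5·h[1] + 1/5·h[3]
  h[1] = 1 + 1/5·h[0] + 1/10·h[1] + 1/5·h[3]
  h[3] = 1 + 1/5·h[0] + 3/10·h[1] + 3/10·h[3]
Solving the 3×3 linear system over states ≠ 2 gives exactly h = [22/7, 18/7, 0, 24/7] (h[2] = 0 is the target).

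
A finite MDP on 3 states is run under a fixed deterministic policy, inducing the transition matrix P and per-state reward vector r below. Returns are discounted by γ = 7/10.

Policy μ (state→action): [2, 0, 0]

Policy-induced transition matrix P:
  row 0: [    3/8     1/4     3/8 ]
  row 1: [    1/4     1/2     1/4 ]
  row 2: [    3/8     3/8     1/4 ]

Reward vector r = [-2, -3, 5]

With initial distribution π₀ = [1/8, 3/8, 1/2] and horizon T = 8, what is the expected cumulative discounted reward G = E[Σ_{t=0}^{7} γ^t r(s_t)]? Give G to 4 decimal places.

G = 0.2419

t=0: π = [0.1250, 0.3750, 0.5000], E[r] = 1.1250, γ^t·E[r] = 1.125000, running G = 1.125000
t=1: π = [0.3281, 0.4063, 0.2656], E[r] = -0.5469, γ^t·E[r] = -0.382813, running G = 0.742188
t=2: π = [0.3242, 0.3848, 0.2910], E[r] = -0.3477, γ^t·E[r] = -0.170352, running G = 0.571836
t=3: π = [0.3269, 0.3826, 0.2905], E[r] = -0.3489, γ^t·E[r] = -0.119665, running G = 0.452171
t=4: π = [0.3272, 0.3820, 0.2909], E[r] = -0.3459, γ^t·E[r] = -0.083055, running G = 0.369117
t=5: π = [0.3273, 0.3818, 0.2909], E[r] = -0.3456, γ^t·E[r] = -0.058079, running G = 0.311037
t=6: π = [0.3273, 0.3818, 0.2909], E[r] = -0.3455, γ^t·E[r] = -0.040645, running G = 0.270392
t=7: π = [0.3273, 0.3818, 0.2909], E[r] = -0.3455, γ^t·E[r] = -0.028450, running G = 0.241942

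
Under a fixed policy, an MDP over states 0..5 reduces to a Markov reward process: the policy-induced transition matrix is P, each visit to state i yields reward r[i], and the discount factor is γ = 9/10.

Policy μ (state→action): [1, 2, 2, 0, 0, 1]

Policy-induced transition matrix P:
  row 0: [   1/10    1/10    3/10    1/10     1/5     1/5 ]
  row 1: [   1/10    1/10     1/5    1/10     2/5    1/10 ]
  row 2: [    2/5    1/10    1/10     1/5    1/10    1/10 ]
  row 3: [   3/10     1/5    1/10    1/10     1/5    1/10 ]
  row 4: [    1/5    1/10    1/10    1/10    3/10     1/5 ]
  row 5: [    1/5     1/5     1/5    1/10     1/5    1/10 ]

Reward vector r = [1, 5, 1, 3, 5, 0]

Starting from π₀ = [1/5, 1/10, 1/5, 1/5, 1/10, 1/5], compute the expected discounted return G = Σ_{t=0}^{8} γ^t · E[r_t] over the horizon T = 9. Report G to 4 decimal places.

G = 14.9046

t=0: π = [0.2000, 0.1000, 0.2000, 0.2000, 0.1000, 0.2000], E[r] = 2.0000, γ^t·E[r] = 2.000000, running G = 2.000000
t=1: π = [0.2300, 0.1400, 0.1700, 0.1200, 0.2100, 0.1300], E[r] = 2.5100, γ^t·E[r] = 2.259000, running G = 4.259000
t=2: π = [0.2090, 0.1250, 0.1730, 0.1170, 0.2320, 0.1440], E[r] = 2.5180, γ^t·E[r] = 2.039580, running G = 6.298580
t=3: π = [0.2129, 0.1261, 0.1687, 0.1173, 0.2309, 0.1441], E[r] = 2.5185, γ^t·E[r] = 1.835987, running G = 8.134567
t=4: π = [0.2116, 0.1261, 0.1696, 0.1169, 0.2314, 0.1444], E[r] = 2.5197, γ^t·E[r] = 1.653162, running G = 9.787729
t=5: π = [0.2118, 0.1261, 0.1694, 0.1170, 0.2314, 0.1443], E[r] = 2.5198, γ^t·E[r] = 1.487897, running G = 11.275626
t=6: π = [0.2118, 0.1261, 0.1694, 0.1169, 0.2314, 0.1443], E[r] = 2.5198, γ^t·E[r] = 1.339110, running G = 12.614735
t=7: π = [0.2118, 0.1261, 0.1694, 0.1169, 0.2314, 0.1443], E[r] = 2.5198, γ^t·E[r] = 1.205201, running G = 13.819936
t=8: π = [0.2118, 0.1261, 0.1694, 0.1169, 0.2314, 0.1443], E[r] = 2.5198, γ^t·E[r] = 1.084681, running G = 14.904617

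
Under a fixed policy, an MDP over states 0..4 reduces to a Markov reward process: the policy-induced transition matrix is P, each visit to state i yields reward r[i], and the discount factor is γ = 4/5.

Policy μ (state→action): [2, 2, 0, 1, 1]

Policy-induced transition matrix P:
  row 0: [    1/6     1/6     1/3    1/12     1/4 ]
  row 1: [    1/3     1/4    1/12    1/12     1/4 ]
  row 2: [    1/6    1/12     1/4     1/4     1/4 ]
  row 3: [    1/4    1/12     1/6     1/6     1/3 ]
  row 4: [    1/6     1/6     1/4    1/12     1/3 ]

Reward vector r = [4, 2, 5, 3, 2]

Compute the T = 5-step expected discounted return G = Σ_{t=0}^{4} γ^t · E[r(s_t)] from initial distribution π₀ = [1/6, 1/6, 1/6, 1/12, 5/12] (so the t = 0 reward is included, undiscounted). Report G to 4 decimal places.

t=0: π = [0.1667, 0.1667, 0.1667, 0.0833, 0.4167], E[r] = 2.9167, γ^t·E[r] = 2.916667, running G = 2.916667
t=1: π = [0.2014, 0.1597, 0.2292, 0.1181, 0.2917], E[r] = 3.2083, γ^t·E[r] = 2.566667, running G = 5.483333
t=2: π = [0.2031, 0.1510, 0.2303, 0.1314, 0.2841], E[r] = 3.2286, γ^t·E[r] = 2.066296, running G = 7.549630
t=3: π = [0.2028, 0.1491, 0.2308, 0.1327, 0.2846], E[r] = 3.2307, γ^t·E[r] = 1.654099, running G = 9.203728
t=4: π = [0.2026, 0.1488, 0.2310, 0.1329, 0.2848], E[r] = 3.2310, γ^t·E[r] = 1.323409, running G = 10.527137

G = 10.5271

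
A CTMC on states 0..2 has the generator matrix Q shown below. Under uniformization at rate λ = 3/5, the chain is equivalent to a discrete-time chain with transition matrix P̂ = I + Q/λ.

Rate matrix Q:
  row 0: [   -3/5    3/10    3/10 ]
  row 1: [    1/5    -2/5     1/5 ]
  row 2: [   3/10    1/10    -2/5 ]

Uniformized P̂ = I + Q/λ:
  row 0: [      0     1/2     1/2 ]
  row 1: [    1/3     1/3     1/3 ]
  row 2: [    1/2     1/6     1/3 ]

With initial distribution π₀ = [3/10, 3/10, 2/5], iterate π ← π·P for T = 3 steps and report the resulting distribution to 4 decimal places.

π = [0.2981, 0.3190, 0.3829]

t=0: π = [0.3000, 0.3000, 0.4000]
t=1: π = [0.3000, 0.3167, 0.3833]
t=2: π = [0.2972, 0.3194, 0.3833]
t=3: π = [0.2981, 0.3190, 0.3829]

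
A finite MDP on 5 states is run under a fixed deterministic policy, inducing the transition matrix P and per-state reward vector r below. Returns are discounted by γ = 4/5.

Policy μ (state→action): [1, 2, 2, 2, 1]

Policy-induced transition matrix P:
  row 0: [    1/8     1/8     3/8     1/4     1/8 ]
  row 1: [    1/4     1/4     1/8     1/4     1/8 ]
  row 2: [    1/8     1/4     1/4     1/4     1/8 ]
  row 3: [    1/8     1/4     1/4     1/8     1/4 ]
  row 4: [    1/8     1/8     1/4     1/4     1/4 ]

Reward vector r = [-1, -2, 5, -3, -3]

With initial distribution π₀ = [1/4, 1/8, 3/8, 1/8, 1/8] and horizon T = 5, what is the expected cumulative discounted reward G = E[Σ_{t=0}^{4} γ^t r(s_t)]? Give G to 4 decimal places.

G = -0.5440

t=0: π = [0.2500, 0.1250, 0.3750, 0.1250, 0.1250], E[r] = 0.6250, γ^t·E[r] = 0.625000, running G = 0.625000
t=1: π = [0.1406, 0.2031, 0.2656, 0.2344, 0.1563], E[r] = -0.3906, γ^t·E[r] = -0.312500, running G = 0.312500
t=2: π = [0.1504, 0.2129, 0.2422, 0.2207, 0.1738], E[r] = -0.5488, γ^t·E[r] = -0.351250, running G = -0.038750
t=3: π = [0.1516, 0.2095, 0.2422, 0.2224, 0.1743], E[r] = -0.5498, γ^t·E[r] = -0.281500, running G = -0.320250
t=4: π = [0.1512, 0.2093, 0.2428, 0.2222, 0.1746], E[r] = -0.5462, γ^t·E[r] = -0.223738, running G = -0.543988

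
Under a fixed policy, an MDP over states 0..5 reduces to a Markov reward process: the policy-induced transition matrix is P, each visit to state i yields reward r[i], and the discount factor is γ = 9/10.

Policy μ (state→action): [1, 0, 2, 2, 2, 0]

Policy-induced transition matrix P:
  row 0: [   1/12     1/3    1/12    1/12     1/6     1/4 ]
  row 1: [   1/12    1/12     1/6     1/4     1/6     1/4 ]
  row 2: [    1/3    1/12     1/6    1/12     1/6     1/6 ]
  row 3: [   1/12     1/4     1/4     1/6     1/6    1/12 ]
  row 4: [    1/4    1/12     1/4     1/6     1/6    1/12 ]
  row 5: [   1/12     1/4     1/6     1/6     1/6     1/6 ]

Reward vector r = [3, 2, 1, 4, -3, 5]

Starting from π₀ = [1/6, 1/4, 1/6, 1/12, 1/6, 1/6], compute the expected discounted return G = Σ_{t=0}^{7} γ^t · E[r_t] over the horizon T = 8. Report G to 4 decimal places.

t=0: π = [0.1667, 0.2500, 0.1667, 0.0833, 0.1667, 0.1667], E[r] = 1.8333, γ^t·E[r] = 1.833333, running G = 1.833333
t=1: π = [0.1528, 0.1667, 0.1736, 0.1597, 0.1667, 0.1806], E[r] = 2.0069, γ^t·E[r] = 1.806250, running G = 3.639583
t=2: π = [0.1545, 0.1782, 0.1811, 0.1534, 0.1667, 0.1661], E[r] = 1.9450, γ^t·E[r] = 1.575469, running G = 5.215052
t=3: π = [0.1564, 0.1752, 0.1805, 0.1535, 0.1667, 0.1677], E[r] = 1.9529, γ^t·E[r] = 1.423652, running G = 6.638704
t=4: π = [0.1562, 0.1760, 0.1803, 0.1532, 0.1667, 0.1676], E[r] = 1.9518, γ^t·E[r] = 1.280583, running G = 7.919288
t=5: π = [0.1562, 0.1759, 0.1803, 0.1533, 0.1667, 0.1677], E[r] = 1.9522, γ^t·E[r] = 1.152762, running G = 9.072049
t=6: π = [0.1562, 0.1759, 0.1803, 0.1533, 0.1667, 0.1677], E[r] = 1.9521, γ^t·E[r] = 1.037439, running G = 10.109488
t=7: π = [0.1562, 0.1759, 0.1803, 0.1533, 0.1667, 0.1677], E[r] = 1.9521, γ^t·E[r] = 0.933700, running G = 11.043189

G = 11.0432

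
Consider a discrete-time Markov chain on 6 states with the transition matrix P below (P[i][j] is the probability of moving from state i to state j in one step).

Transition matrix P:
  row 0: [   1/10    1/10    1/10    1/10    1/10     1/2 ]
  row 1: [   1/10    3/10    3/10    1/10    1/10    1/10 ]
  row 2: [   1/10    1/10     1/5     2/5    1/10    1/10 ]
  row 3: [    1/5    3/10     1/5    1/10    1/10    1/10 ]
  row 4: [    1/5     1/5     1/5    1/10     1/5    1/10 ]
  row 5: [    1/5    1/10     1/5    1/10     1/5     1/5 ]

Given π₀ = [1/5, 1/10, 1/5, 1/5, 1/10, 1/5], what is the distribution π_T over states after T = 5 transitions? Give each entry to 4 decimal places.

t=0: π = [0.2000, 0.1000, 0.2000, 0.2000, 0.1000, 0.2000]
t=1: π = [0.1500, 0.1700, 0.1900, 0.1600, 0.1300, 0.2000]
t=2: π = [0.1490, 0.1790, 0.2020, 0.1570, 0.1330, 0.1800]
t=3: π = [0.1470, 0.1805, 0.2030, 0.1606, 0.1313, 0.1776]
t=4: π = [0.1470, 0.1814, 0.2034, 0.1609, 0.1309, 0.1766]
t=5: π = [0.1468, 0.1815, 0.2034, 0.1610, 0.1307, 0.1764]

π = [0.1468, 0.1815, 0.2034, 0.1610, 0.1307, 0.1764]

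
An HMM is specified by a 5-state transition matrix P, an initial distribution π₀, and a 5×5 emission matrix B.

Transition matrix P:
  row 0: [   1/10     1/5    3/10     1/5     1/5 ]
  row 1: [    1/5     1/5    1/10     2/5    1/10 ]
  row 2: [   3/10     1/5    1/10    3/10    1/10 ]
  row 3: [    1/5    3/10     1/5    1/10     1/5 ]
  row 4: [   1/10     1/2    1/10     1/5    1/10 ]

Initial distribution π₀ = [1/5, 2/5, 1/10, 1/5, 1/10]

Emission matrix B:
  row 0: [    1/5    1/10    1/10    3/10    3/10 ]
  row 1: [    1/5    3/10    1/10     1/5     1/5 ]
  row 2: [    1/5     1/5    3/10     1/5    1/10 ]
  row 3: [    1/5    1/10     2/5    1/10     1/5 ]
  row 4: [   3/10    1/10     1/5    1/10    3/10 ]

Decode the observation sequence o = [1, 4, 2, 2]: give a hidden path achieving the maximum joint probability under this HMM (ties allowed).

t=0: δ = [2.000e-02, 1.200e-01, 2.000e-02, 2.000e-02, 1.000e-02]  (obs o_0=1)
t=1: δ = [7.200e-03, 4.800e-03, 1.200e-03, 9.600e-03, 3.600e-03]  ψ = [1, 1, 1, 1, 1]  (obs o_1=4)
t=2: δ = [1.920e-04, 2.880e-04, 6.480e-04, 7.680e-04, 3.840e-04]  ψ = [3, 3, 0, 1, 3]  (obs o_2=2)
t=3: δ = [1.944e-05, 2.304e-05, 4.608e-05, 7.776e-05, 3.072e-05]  ψ = [2, 3, 3, 2, 3]  (obs o_3=2)
backtrack: best end state = 3; path = [1, 0, 2, 3]

path = [1, 0, 2, 3]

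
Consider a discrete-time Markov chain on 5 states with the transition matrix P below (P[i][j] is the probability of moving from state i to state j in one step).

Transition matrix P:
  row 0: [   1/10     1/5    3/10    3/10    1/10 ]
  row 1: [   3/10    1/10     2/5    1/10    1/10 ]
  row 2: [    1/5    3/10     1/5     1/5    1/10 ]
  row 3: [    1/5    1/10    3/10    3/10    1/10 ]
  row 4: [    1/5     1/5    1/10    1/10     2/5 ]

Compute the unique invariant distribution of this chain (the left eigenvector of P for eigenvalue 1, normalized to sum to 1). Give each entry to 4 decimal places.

Balance equations π_j = Σ_i π_i·P[i][j]:
  π_0 = 1/10·π_0 + 3/10·π_1 + 1/5·π_2 + 1/5·π_3 + 1/5·π_4
  π_1 = 1/5·π_0 + 1/10·π_1 + 3/10·π_2 + 1/10·π_3 + 1/5·π_4
  π_2 = 3/10·π_0 + 2/5·π_1 + 1/5·π_2 + 3/10·π_3 + 1/10·π_4
  π_3 = 3/10·π_0 + 1/10·π_1 + 1/5·π_2 + 3/10·π_3 + 1/10·π_4
  normalize: π_0 + π_1 + π_2 + π_3 + π_4 = 1
Solving the linear system gives exactly π = [234/1177, 20/107, 2173/8239, 1711/8239, 1/7].

π = [0.1988, 0.1869, 0.2637, 0.2077, 0.1429]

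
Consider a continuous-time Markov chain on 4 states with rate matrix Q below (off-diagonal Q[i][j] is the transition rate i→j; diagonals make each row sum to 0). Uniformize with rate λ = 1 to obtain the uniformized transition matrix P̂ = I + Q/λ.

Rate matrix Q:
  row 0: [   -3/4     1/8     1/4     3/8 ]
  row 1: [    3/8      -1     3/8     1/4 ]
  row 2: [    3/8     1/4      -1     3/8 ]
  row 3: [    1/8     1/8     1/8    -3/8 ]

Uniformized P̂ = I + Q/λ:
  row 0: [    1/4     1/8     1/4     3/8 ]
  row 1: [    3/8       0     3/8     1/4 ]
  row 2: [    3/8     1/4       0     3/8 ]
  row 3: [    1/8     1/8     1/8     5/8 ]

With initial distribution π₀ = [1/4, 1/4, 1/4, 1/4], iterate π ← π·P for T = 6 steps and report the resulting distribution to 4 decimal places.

t=0: π = [0.2500, 0.2500, 0.2500, 0.2500]
t=1: π = [0.2813, 0.1250, 0.1875, 0.4063]
t=2: π = [0.2383, 0.1328, 0.1680, 0.4609]
t=3: π = [0.2300, 0.1294, 0.1670, 0.4736]
t=4: π = [0.2278, 0.1297, 0.1652, 0.4772]
t=5: π = [0.2272, 0.1294, 0.1653, 0.4781]
t=6: π = [0.2271, 0.1295, 0.1651, 0.4783]

π = [0.2271, 0.1295, 0.1651, 0.4783]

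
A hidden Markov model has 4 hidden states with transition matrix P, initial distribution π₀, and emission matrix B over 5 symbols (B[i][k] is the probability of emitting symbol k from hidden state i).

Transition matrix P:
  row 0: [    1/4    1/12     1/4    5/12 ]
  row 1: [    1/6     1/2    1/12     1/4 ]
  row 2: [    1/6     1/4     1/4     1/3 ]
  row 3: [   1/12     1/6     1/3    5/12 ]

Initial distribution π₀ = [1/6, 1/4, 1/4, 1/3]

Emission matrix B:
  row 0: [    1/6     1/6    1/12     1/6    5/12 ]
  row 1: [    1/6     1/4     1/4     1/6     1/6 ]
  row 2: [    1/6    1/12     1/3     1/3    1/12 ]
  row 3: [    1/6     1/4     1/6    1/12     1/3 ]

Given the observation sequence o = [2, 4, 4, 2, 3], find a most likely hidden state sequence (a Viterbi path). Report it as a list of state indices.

path = [2, 3, 3, 2, 2]

t=0: δ = [1.389e-02, 6.250e-02, 8.333e-02, 5.556e-02]  (obs o_0=2)
t=1: δ = [5.787e-03, 5.208e-03, 1.736e-03, 9.259e-03]  ψ = [2, 1, 2, 2]  (obs o_1=4)
t=2: δ = [6.028e-04, 4.340e-04, 2.572e-04, 1.286e-03]  ψ = [0, 1, 3, 3]  (obs o_2=4)
t=3: δ = [1.256e-05, 5.425e-05, 1.429e-04, 8.931e-05]  ψ = [0, 1, 3, 3]  (obs o_3=2)
t=4: δ = [3.969e-06, 5.954e-06, 1.191e-05, 3.969e-06]  ψ = [2, 2, 2, 2]  (obs o_4=3)
backtrack: best end state = 2; path = [2, 3, 3, 2, 2]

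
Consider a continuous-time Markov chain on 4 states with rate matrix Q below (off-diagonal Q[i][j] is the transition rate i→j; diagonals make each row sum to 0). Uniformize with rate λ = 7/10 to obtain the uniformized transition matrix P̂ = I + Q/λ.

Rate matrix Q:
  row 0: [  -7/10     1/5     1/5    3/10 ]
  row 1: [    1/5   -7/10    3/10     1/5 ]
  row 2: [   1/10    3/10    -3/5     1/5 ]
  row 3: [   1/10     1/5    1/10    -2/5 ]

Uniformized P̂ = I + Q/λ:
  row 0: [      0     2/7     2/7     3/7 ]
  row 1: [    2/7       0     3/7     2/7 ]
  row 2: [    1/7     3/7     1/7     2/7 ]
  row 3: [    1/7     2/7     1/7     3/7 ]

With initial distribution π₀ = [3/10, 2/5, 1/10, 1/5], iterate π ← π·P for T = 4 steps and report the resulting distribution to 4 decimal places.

t=0: π = [0.3000, 0.4000, 0.1000, 0.2000]
t=1: π = [0.1571, 0.1857, 0.3000, 0.3571]
t=2: π = [0.1469, 0.2755, 0.2184, 0.3592]
t=3: π = [0.1612, 0.2382, 0.2426, 0.3580]
t=4: π = [0.1539, 0.2523, 0.2339, 0.3599]

π = [0.1539, 0.2523, 0.2339, 0.3599]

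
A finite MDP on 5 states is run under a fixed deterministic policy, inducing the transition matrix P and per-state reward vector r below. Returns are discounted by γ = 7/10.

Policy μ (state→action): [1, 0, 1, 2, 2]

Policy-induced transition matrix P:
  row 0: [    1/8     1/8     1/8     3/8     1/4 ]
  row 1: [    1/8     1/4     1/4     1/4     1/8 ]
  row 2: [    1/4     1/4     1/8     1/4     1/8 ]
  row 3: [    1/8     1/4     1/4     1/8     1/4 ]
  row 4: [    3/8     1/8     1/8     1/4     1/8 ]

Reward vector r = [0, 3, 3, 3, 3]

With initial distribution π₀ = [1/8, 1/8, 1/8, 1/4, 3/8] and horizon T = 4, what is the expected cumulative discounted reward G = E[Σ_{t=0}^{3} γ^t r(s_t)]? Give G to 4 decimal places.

t=0: π = [0.1250, 0.1250, 0.1250, 0.2500, 0.3750], E[r] = 2.6250, γ^t·E[r] = 2.625000, running G = 2.625000
t=1: π = [0.2344, 0.1875, 0.1719, 0.2344, 0.1719], E[r] = 2.2969, γ^t·E[r] = 1.607813, running G = 4.232813
t=2: π = [0.1895, 0.1992, 0.1777, 0.2500, 0.1836], E[r] = 2.4316, γ^t·E[r] = 1.191504, running G = 5.424316
t=3: π = [0.1931, 0.2034, 0.1812, 0.2424, 0.1799], E[r] = 2.4207, γ^t·E[r] = 0.830284, running G = 6.254601

G = 6.2546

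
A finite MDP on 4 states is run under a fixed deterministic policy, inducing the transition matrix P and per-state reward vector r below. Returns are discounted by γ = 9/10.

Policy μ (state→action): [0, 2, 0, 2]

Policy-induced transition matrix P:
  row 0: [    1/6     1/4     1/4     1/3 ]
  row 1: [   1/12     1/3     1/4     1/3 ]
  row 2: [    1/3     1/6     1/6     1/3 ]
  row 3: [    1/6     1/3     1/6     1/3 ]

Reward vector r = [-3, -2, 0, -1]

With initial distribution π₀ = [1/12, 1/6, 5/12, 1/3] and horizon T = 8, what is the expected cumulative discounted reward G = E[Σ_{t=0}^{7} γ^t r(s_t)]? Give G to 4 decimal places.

G = -7.7175

t=0: π = [0.0833, 0.1667, 0.4167, 0.3333], E[r] = -0.9167, γ^t·E[r] = -0.916667, running G = -0.916667
t=1: π = [0.2222, 0.2569, 0.1875, 0.3333], E[r] = -1.5139, γ^t·E[r] = -1.362500, running G = -2.279167
t=2: π = [0.1765, 0.2836, 0.2066, 0.3333], E[r] = -1.4300, γ^t·E[r] = -1.158281, running G = -3.437448
t=3: π = [0.1775, 0.2842, 0.2050, 0.3333], E[r] = -1.4341, γ^t·E[r] = -1.045477, running G = -4.482924
t=4: π = [0.1772, 0.2844, 0.2051, 0.3333], E[r] = -1.4335, γ^t·E[r] = -0.940547, running G = -5.423471
t=5: π = [0.1772, 0.2844, 0.2051, 0.3333], E[r] = -1.4336, γ^t·E[r] = -0.846509, running G = -6.269980
t=6: π = [0.1772, 0.2844, 0.2051, 0.3333], E[r] = -1.4336, γ^t·E[r] = -0.761856, running G = -7.031836
t=7: π = [0.1772, 0.2844, 0.2051, 0.3333], E[r] = -1.4336, γ^t·E[r] = -0.685670, running G = -7.717506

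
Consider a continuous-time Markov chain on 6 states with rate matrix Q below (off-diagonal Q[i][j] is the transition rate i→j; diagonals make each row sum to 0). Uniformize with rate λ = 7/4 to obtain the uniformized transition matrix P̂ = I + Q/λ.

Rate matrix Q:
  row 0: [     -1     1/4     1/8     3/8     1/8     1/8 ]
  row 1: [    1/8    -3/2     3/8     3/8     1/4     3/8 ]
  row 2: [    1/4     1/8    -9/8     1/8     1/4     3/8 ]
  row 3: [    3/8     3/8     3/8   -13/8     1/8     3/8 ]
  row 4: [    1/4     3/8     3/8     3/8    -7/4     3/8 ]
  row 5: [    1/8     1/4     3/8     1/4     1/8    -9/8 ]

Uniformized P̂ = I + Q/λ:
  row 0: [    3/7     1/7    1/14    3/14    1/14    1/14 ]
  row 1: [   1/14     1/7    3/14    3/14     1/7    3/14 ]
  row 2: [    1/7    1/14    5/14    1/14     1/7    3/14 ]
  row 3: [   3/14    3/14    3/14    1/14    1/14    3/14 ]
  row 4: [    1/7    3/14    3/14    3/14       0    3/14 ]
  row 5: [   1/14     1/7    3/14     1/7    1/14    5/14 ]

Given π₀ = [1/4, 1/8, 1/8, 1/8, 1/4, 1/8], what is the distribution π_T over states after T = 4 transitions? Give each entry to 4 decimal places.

t=0: π = [0.2500, 0.1250, 0.1250, 0.1250, 0.2500, 0.1250]
t=1: π = [0.2054, 0.1607, 0.1964, 0.1696, 0.0714, 0.1964]
t=2: π = [0.1881, 0.1460, 0.2130, 0.1480, 0.0918, 0.2130]
t=3: π = [0.1815, 0.1448, 0.2178, 0.1475, 0.0905, 0.2178]
t=4: π = [0.1794, 0.1443, 0.2195, 0.1465, 0.0909, 0.2195]

π = [0.1794, 0.1443, 0.2195, 0.1465, 0.0909, 0.2195]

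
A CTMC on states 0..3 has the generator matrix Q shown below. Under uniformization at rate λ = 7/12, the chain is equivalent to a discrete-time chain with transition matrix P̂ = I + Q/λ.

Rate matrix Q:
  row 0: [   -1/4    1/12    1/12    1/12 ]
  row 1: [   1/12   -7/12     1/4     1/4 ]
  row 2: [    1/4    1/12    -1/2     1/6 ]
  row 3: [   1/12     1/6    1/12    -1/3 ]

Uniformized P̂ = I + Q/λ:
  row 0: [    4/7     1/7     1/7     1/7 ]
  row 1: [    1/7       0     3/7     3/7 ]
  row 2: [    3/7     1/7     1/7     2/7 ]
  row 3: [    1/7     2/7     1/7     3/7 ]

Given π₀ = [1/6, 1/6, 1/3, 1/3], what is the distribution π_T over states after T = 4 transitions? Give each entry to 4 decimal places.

π = [0.3424, 0.1633, 0.1896, 0.3046]

t=0: π = [0.1667, 0.1667, 0.3333, 0.3333]
t=1: π = [0.3095, 0.1667, 0.1905, 0.3333]
t=2: π = [0.3299, 0.1667, 0.1905, 0.3129]
t=3: π = [0.3387, 0.1638, 0.1905, 0.3071]
t=4: π = [0.3424, 0.1633, 0.1896, 0.3046]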